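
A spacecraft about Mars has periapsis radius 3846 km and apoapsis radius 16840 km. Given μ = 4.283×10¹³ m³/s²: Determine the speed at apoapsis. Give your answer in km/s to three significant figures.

v ≈ 0.972 km/s

Semi-major axis a = (r_p + r_a)/2 = 10343 km = 1.034×10⁷ m.
Vis-viva: v² = μ(2/r − 1/a) = 4.283×10¹³ × (1.188×10⁻⁷ − 9.668×10⁻⁸) = 9.457×10⁵ m²/s².
v = 972.5 m/s = 0.9725 km/s.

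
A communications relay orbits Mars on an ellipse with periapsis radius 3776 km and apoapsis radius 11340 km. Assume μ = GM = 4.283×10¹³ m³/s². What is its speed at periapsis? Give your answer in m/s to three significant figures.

v ≈ 4130 m/s

Semi-major axis a = (r_p + r_a)/2 = 7558.0 km = 7.558×10⁶ m.
Vis-viva: v² = μ(2/r − 1/a) = 4.283×10¹³ × (5.297×10⁻⁷ − 1.323×10⁻⁷) = 1.702×10⁷ m²/s².
v = 4125 m/s.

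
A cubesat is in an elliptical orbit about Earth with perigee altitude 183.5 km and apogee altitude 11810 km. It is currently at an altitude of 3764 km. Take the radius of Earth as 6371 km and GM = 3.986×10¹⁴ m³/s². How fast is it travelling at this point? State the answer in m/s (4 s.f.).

r_p = 6371 + 183.5 = 6554.5 km = 6.5545×10⁶ m.
r_a = 6371 + 11810 = 18181 km = 1.8181×10⁷ m.
r = 6371 + 3764 = 10135 km = 1.014×10⁷ m.
Semi-major axis a = (r_p + r_a)/2 = 12368 km = 1.237×10⁷ m.
Vis-viva: v² = μ(2/r − 1/a) = 3.986×10¹⁴ × (1.973×10⁻⁷ − 8.086×10⁻⁸) = 4.643×10⁷ m²/s².
v = 6814 m/s.

v ≈ 6814 m/s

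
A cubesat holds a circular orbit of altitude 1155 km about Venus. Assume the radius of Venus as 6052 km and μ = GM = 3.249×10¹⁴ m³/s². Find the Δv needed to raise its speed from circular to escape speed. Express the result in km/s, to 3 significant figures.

Δv ≈ 2.78 km/s

r = 6052 + 1155 = 7207.0 km = 7.2070×10⁶ m.
Circular speed v_c = √(μ/r) = 6714 m/s.
Escape speed v_esc = √(2μ/r) = √2 × v_c = 9495 m/s.
Δv = v_esc − v_c = 2781 m/s = 2.781 km/s.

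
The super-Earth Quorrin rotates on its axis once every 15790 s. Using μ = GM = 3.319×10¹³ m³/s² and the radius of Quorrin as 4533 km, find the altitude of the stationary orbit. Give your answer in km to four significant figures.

h_sync ≈ 1407 km

A synchronous orbit has period T, so by Kepler's third law a = (μT²/4π²)^(1/3).
μT²/4π² = 3.319×10¹³ × (1.579×10⁴)² / 39.48 = 2.096×10²⁰ m³.
a = 5.940×10⁶ m = 5940.2 km.
Altitude h = a − R = 5940.2 − 4533 = 1407.2 km.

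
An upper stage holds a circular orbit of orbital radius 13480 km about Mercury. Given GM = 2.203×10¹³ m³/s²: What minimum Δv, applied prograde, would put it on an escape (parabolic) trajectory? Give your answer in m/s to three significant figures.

Δv ≈ 530 m/s

r = 13480 km = 1.348×10⁷ m.
Circular speed v_c = √(μ/r) = 1278 m/s.
Escape speed v_esc = √(2μ/r) = √2 × v_c = 1808 m/s.
Δv = v_esc − v_c = 529.5 m/s.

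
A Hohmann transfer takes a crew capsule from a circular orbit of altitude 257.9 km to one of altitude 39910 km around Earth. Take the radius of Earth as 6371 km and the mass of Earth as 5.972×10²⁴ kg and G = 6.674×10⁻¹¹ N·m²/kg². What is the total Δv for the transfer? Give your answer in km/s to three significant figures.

μ = GM = 6.674×10⁻¹¹ × 5.972×10²⁴ = 3.986×10¹⁴ m³/s².
r₁ = 6371 + 257.9 = 6628.9 km = 6.6289×10⁶ m.
r₂ = 6371 + 39910 = 46281 km = 4.6281×10⁷ m.
Transfer ellipse a_t = (r₁ + r₂)/2 = 2.645×10⁷ m.
At r₁: circular v_c1 = √(μ/r₁) = 7754 m/s; transfer-perigee v_p = √[μ(2/r₁ − 1/a_t)] = 10260 m/s.
Δv₁ = v_p − v_c1 = 2502 m/s.
At r₂: circular v_c2 = √(μ/r₂) = 2935 m/s; transfer-apogee v_a = √[μ(2/r₂ − 1/a_t)] = 1469 m/s.
Δv₂ = v_c2 − v_a = 1466 m/s.
Total Δv = Δv₁ + Δv₂ = 3968 m/s = 3.968 km/s.

Δv_total ≈ 3.97 km/s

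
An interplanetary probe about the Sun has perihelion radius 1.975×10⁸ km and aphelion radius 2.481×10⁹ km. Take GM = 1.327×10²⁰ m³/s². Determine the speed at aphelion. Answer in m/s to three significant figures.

Semi-major axis a = (r_p + r_a)/2 = 1.3392×10⁹ km = 1.339×10¹² m.
Vis-viva: v² = μ(2/r − 1/a) = 1.327×10²⁰ × (8.061×10⁻¹³ − 7.467×10⁻¹³) = 7.888×10⁶ m²/s².
v = 2809 m/s.

v ≈ 2810 m/s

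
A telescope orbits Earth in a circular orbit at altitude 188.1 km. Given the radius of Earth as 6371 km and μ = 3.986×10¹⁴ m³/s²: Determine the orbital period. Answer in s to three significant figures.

r = 6371 + 188.1 = 6559.1 km = 6.5591×10⁶ m.
Kepler's third law: T = 2π√(r³/μ) = 2π√((6.559×10⁶)³ / 3.986×10¹⁴).
r³/μ = 7.079×10⁵ s², so T = 2π × 8.414×10² = 5.287×10³ s.

T ≈ 5290 s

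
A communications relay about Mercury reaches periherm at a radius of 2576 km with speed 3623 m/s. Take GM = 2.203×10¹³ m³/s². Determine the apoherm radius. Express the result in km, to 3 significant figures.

apoherm radius ≈ 8500 km

r_p = 2.576×10⁶ m.
Specific energy ε = v²/2 − μ/r = -1.989×10⁶ J/kg, so a = −μ/(2ε) = 5.538×10⁶ m.
The apsides satisfy r_p + r_a = 2a, so the apoherm radius is 2a − r_p = 8.500×10⁶ m = 8500.2 km.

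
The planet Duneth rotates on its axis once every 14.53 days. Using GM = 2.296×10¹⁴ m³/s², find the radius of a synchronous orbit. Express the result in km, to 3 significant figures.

r_sync ≈ 2.09×10⁵ km

T = 14.53 days = 1.255×10⁶ s.
A synchronous orbit has period T, so by Kepler's third law a = (μT²/4π²)^(1/3).
μT²/4π² = 2.296×10¹⁴ × (1.255×10⁶)² / 39.48 = 9.166×10²⁴ m³.
a = 2.093×10⁸ m = 2.0928×10⁵ km.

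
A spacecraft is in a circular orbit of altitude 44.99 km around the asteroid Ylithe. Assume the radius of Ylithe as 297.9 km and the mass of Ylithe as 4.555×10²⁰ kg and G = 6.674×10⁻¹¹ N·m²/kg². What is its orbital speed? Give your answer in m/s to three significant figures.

μ = GM = 6.674×10⁻¹¹ × 4.555×10²⁰ = 3.040×10¹⁰ m³/s².
r = 297.9 + 44.99 = 342.89 km = 3.4289×10⁵ m.
For a circular orbit v = √(μ/r) = √(3.040×10¹⁰ / 3.429×10⁵) = √(8.866×10⁴) = 297.8 m/s.

v ≈ 298 m/s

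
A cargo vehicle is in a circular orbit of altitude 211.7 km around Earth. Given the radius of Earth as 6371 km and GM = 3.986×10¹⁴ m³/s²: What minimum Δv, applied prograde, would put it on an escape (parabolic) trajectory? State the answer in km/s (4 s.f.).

Δv ≈ 3.223 km/s

r = 6371 + 211.7 = 6582.7 km = 6.5827×10⁶ m.
Circular speed v_c = √(μ/r) = 7782 m/s.
Escape speed v_esc = √(2μ/r) = √2 × v_c = 11000 m/s.
Δv = v_esc − v_c = 3223 m/s = 3.223 km/s.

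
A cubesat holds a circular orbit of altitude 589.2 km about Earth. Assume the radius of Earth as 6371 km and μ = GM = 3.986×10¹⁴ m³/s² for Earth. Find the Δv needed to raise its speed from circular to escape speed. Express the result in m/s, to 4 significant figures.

Δv ≈ 3135 m/s

r = 6371 + 589.2 = 6960.2 km = 6.9602×10⁶ m.
Circular speed v_c = √(μ/r) = 7568 m/s.
Escape speed v_esc = √(2μ/r) = √2 × v_c = 10700 m/s.
Δv = v_esc − v_c = 3135 m/s.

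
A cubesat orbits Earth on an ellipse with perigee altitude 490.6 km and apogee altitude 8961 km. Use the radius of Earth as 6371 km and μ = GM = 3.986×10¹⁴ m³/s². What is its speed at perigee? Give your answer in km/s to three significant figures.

v ≈ 8.96 km/s

r_p = 6371 + 490.6 = 6861.6 km = 6.8616×10⁶ m.
r_a = 6371 + 8961 = 15332 km = 1.5332×10⁷ m.
Semi-major axis a = (r_p + r_a)/2 = 11097 km = 1.110×10⁷ m.
Vis-viva: v² = μ(2/r − 1/a) = 3.986×10¹⁴ × (2.915×10⁻⁷ − 9.012×10⁻⁸) = 8.026×10⁷ m²/s².
v = 8959 m/s = 8.959 km/s.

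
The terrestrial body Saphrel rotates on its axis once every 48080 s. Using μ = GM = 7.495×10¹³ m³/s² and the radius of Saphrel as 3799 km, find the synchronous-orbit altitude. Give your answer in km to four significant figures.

h_sync ≈ 12570 km

A synchronous orbit has period T, so by Kepler's third law a = (μT²/4π²)^(1/3).
μT²/4π² = 7.495×10¹³ × (4.808×10⁴)² / 39.48 = 4.389×10²¹ m³.
a = 1.637×10⁷ m = 16372 km.
Altitude h = a − R = 16372 − 3799 = 12573 km.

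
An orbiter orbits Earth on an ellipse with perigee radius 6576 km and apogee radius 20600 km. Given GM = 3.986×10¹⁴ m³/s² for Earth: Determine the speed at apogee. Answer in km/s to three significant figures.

v ≈ 3.06 km/s

Semi-major axis a = (r_p + r_a)/2 = 13588 km = 1.359×10⁷ m.
Vis-viva: v² = μ(2/r − 1/a) = 3.986×10¹⁴ × (9.709×10⁻⁸ − 7.359×10⁻⁸) = 9.364×10⁶ m²/s².
v = 3060 m/s = 3.060 km/s.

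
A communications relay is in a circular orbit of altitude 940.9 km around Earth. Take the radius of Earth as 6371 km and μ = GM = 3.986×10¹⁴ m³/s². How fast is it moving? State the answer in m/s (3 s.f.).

v ≈ 7380 m/s

r = 6371 + 940.9 = 7311.9 km = 7.3119×10⁶ m.
For a circular orbit v = √(μ/r) = √(3.986×10¹⁴ / 7.312×10⁶) = √(5.451×10⁷) = 7383 m/s.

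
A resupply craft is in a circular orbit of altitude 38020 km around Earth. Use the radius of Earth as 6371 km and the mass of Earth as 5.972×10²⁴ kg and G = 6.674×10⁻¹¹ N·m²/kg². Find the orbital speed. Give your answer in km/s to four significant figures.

μ = GM = 6.674×10⁻¹¹ × 5.972×10²⁴ = 3.986×10¹⁴ m³/s².
r = 6371 + 38020 = 44391 km = 4.4391×10⁷ m.
For a circular orbit v = √(μ/r) = √(3.986×10¹⁴ / 4.439×10⁷) = √(8.979×10⁶) = 2996 m/s.
That is 2.996 km/s.

v ≈ 2.996 km/s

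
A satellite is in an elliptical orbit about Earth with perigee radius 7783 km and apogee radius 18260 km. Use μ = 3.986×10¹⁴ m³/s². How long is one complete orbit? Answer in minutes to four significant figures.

T ≈ 246.5 minutes

Semi-major axis a = (r_p + r_a)/2 = (7783.0 + 18260)/2 = 13022 km = 1.302×10⁷ m.
By Kepler's third law T = 2π√(a³/μ) = 2π × 2.354×10³ = 1.479×10⁴ s.
= 246.5 minutes.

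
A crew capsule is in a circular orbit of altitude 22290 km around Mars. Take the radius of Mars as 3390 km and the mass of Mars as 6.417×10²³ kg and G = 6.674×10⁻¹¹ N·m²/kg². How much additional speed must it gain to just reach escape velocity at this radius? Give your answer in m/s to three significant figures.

μ = GM = 6.674×10⁻¹¹ × 6.417×10²³ = 4.283×10¹³ m³/s².
r = 3390 + 22290 = 25680 km = 2.5680×10⁷ m.
Circular speed v_c = √(μ/r) = 1291 m/s.
Escape speed v_esc = √(2μ/r) = √2 × v_c = 1826 m/s.
Δv = v_esc − v_c = 534.9 m/s.

Δv ≈ 535 m/s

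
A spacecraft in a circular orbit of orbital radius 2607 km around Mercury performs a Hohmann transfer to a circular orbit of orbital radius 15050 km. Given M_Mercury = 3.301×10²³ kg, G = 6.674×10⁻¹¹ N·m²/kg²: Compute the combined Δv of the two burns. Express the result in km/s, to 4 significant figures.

Δv_total ≈ 1.441 km/s

μ = GM = 6.674×10⁻¹¹ × 3.301×10²³ = 2.203×10¹³ m³/s².
r₁ = 2607 km = 2.607×10⁶ m.
r₂ = 15050 km = 1.505×10⁷ m.
Transfer ellipse a_t = (r₁ + r₂)/2 = 8.828×10⁶ m.
At r₁: circular v_c1 = √(μ/r₁) = 2907 m/s; transfer-periherm v_p = √[μ(2/r₁ − 1/a_t)] = 3796 m/s.
Δv₁ = v_p − v_c1 = 888.5 m/s.
At r₂: circular v_c2 = √(μ/r₂) = 1210 m/s; transfer-apoherm v_a = √[μ(2/r₂ − 1/a_t)] = 657.5 m/s.
Δv₂ = v_c2 − v_a = 552.4 m/s.
Total Δv = Δv₁ + Δv₂ = 1441 m/s = 1.441 km/s.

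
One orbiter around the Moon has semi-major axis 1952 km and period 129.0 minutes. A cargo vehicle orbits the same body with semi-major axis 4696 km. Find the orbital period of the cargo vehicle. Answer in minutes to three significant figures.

Kepler's third law: T² ∝ a³, so T₂ = T₁ (a₂/a₁)^(3/2).
a₂/a₁ = 2.406, (a₂/a₁)^(3/2) = 3.731.
T₂ = 129.0 × 3.731 = 481.4 minutes.

T₂ ≈ 481 minutes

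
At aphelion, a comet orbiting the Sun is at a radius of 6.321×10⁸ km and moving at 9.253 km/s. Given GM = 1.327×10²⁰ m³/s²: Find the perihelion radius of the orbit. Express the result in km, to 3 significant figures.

r_a = 6.321×10¹¹ m.
Specific energy ε = v²/2 − μ/r = -1.671×10⁸ J/kg, so a = −μ/(2ε) = 3.970×10¹¹ m.
The apsides satisfy r_p + r_a = 2a, so the perihelion radius is 2a − r_a = 1.619×10¹¹ m = 1.6191×10⁸ km.

perihelion radius ≈ 1.62×10⁸ km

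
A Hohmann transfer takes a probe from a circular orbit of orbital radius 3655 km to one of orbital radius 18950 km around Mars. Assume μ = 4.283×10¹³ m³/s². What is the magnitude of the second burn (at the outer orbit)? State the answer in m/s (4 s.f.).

r₁ = 3655 km = 3.655×10⁶ m.
r₂ = 18950 km = 1.895×10⁷ m.
Transfer ellipse a_t = (r₁ + r₂)/2 = 1.130×10⁷ m.
At r₁: circular v_c1 = √(μ/r₁) = 3423 m/s; transfer-periapsis v_p = √[μ(2/r₁ − 1/a_t)] = 4432 m/s.
At r₂: circular v_c2 = √(μ/r₂) = 1503 m/s; transfer-apoapsis v_a = √[μ(2/r₂ − 1/a_t)] = 854.9 m/s.
Δv₂ = v_c2 − v_a = 648.5 m/s.

Δv ≈ 648.5 m/s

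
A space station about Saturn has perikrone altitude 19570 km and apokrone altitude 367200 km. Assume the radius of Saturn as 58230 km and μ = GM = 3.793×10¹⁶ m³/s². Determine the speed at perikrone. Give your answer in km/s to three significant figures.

r_p = 58230 + 19570 = 77800 km = 7.7800×10⁷ m.
r_a = 58230 + 367200 = 425430 km = 4.2543×10⁸ m.
Semi-major axis a = (r_p + r_a)/2 = 2.5162×10⁵ km = 2.516×10⁸ m.
Vis-viva: v² = μ(2/r − 1/a) = 3.793×10¹⁶ × (2.571×10⁻⁸ − 3.974×10⁻⁹) = 8.243×10⁸ m²/s².
v = 28710 m/s = 28.71 km/s.

v ≈ 28.7 km/s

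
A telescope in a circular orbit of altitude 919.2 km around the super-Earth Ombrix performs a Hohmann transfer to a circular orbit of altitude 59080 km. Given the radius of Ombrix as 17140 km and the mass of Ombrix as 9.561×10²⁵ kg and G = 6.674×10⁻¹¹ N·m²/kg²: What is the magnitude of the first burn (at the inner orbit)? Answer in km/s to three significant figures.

Δv ≈ 5.10 km/s

μ = GM = 6.674×10⁻¹¹ × 9.561×10²⁵ = 6.381×10¹⁵ m³/s².
r₁ = 17140 + 919.2 = 18059 km = 1.8059×10⁷ m.
r₂ = 17140 + 59080 = 76220 km = 7.6220×10⁷ m.
Transfer ellipse a_t = (r₁ + r₂)/2 = 4.714×10⁷ m.
At r₁: circular v_c1 = √(μ/r₁) = 18800 m/s; transfer-periapsis v_p = √[μ(2/r₁ − 1/a_t)] = 23900 m/s.
Δv₁ = v_p − v_c1 = 5105 m/s.
= 5.105 km/s.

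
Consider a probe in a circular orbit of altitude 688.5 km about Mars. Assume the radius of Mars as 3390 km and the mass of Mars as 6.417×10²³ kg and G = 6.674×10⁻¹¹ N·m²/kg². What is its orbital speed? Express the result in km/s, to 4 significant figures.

μ = GM = 6.674×10⁻¹¹ × 6.417×10²³ = 4.283×10¹³ m³/s².
r = 3390 + 688.5 = 4078.5 km = 4.0785×10⁶ m.
For a circular orbit v = √(μ/r) = √(4.283×10¹³ / 4.078×10⁶) = √(1.050×10⁷) = 3240 m/s.
That is 3.240 km/s.

v ≈ 3.240 km/s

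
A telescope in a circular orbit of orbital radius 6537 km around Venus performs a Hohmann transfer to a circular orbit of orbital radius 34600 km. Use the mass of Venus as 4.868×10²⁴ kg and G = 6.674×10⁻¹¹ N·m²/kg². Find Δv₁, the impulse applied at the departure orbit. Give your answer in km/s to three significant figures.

Δv ≈ 2.09 km/s

μ = GM = 6.674×10⁻¹¹ × 4.868×10²⁴ = 3.249×10¹⁴ m³/s².
r₁ = 6537 km = 6.537×10⁶ m.
r₂ = 34600 km = 3.460×10⁷ m.
Transfer ellipse a_t = (r₁ + r₂)/2 = 2.057×10⁷ m.
At r₁: circular v_c1 = √(μ/r₁) = 7050 m/s; transfer-periapsis v_p = √[μ(2/r₁ − 1/a_t)] = 9144 m/s.
Δv₁ = v_p − v_c1 = 2094 m/s.
= 2.094 km/s.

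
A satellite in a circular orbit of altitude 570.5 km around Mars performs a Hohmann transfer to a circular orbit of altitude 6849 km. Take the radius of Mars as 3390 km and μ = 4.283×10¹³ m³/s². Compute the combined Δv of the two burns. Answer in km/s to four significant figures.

r₁ = 3390 + 570.5 = 3960.5 km = 3.9605×10⁶ m.
r₂ = 3390 + 6849 = 10239 km = 1.0239×10⁷ m.
Transfer ellipse a_t = (r₁ + r₂)/2 = 7.100×10⁶ m.
At r₁: circular v_c1 = √(μ/r₁) = 3289 m/s; transfer-periapsis v_p = √[μ(2/r₁ − 1/a_t)] = 3949 m/s.
Δv₁ = v_p − v_c1 = 660.7 m/s.
At r₂: circular v_c2 = √(μ/r₂) = 2045 m/s; transfer-apoapsis v_a = √[μ(2/r₂ − 1/a_t)] = 1528 m/s.
Δv₂ = v_c2 − v_a = 517.7 m/s.
Total Δv = Δv₁ + Δv₂ = 1178 m/s = 1.178 km/s.

Δv_total ≈ 1.178 km/s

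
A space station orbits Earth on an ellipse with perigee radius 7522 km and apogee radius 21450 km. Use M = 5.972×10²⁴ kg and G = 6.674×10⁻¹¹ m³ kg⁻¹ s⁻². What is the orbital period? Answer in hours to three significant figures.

μ = GM = 6.674×10⁻¹¹ × 5.972×10²⁴ = 3.986×10¹⁴ m³/s².
Semi-major axis a = (r_p + r_a)/2 = (7522.0 + 21450)/2 = 14486 km = 1.449×10⁷ m.
By Kepler's third law T = 2π√(a³/μ) = 2π × 2.762×10³ = 1.735×10⁴ s.
= 4.820 hours.

T ≈ 4.82 hours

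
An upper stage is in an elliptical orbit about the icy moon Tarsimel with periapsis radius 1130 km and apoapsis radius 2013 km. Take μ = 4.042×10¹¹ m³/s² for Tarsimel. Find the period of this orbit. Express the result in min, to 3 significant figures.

T ≈ 324 min

Semi-major axis a = (r_p + r_a)/2 = (1130.0 + 2013.0)/2 = 1571.5 km = 1.572×10⁶ m.
By Kepler's third law T = 2π√(a³/μ) = 2π × 3.099×10³ = 1.947×10⁴ s.
= 324.5 min.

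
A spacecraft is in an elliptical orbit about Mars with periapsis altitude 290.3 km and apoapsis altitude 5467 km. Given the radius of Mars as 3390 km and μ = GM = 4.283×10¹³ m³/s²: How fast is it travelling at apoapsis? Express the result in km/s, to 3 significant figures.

v ≈ 1.68 km/s

r_p = 3390 + 290.3 = 3680.3 km = 3.6803×10⁶ m.
r_a = 3390 + 5467 = 8857.0 km = 8.8570×10⁶ m.
Semi-major axis a = (r_p + r_a)/2 = 6268.6 km = 6.269×10⁶ m.
Vis-viva: v² = μ(2/r − 1/a) = 4.283×10¹³ × (2.258×10⁻⁷ − 1.595×10⁻⁷) = 2.839×10⁶ m²/s².
v = 1685 m/s = 1.685 km/s.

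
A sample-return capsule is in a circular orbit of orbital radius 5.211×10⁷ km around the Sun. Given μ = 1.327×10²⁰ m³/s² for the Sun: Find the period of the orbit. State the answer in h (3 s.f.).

r = 5.211×10⁷ km = 5.211×10¹⁰ m.
Kepler's third law: T = 2π√(r³/μ) = 2π√((5.211×10¹⁰)³ / 1.327×10²⁰).
r³/μ = 1.066×10¹² s², so T = 2π × 1.033×10⁶ = 6.488×10⁶ s.
Converting: 6.488×10⁶ s ÷ 3600 = 1802 h.

T ≈ 1800 h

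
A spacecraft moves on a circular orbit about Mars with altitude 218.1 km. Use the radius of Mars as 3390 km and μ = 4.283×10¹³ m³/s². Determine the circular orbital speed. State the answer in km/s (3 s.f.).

r = 3390 + 218.1 = 3608.1 km = 3.6081×10⁶ m.
For a circular orbit v = √(μ/r) = √(4.283×10¹³ / 3.608×10⁶) = √(1.187×10⁷) = 3445 m/s.
That is 3.445 km/s.

v ≈ 3.45 km/s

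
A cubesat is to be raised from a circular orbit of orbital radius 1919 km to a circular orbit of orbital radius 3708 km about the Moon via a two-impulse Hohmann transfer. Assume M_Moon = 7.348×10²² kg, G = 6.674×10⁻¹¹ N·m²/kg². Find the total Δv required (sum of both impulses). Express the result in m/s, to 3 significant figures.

Δv_total ≈ 437 m/s

μ = GM = 6.674×10⁻¹¹ × 7.348×10²² = 4.904×10¹² m³/s².
r₁ = 1919 km = 1.919×10⁶ m.
r₂ = 3708 km = 3.708×10⁶ m.
Transfer ellipse a_t = (r₁ + r₂)/2 = 2.814×10⁶ m.
At r₁: circular v_c1 = √(μ/r₁) = 1599 m/s; transfer-perilune v_p = √[μ(2/r₁ − 1/a_t)] = 1835 m/s.
Δv₁ = v_p − v_c1 = 236.6 m/s.
At r₂: circular v_c2 = √(μ/r₂) = 1150 m/s; transfer-apolune v_a = √[μ(2/r₂ − 1/a_t)] = 949.8 m/s.
Δv₂ = v_c2 − v_a = 200.2 m/s.
Total Δv = Δv₁ + Δv₂ = 436.9 m/s.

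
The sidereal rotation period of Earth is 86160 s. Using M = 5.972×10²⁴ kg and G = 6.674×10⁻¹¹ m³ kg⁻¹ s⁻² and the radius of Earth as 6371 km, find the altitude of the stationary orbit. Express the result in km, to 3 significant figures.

h_sync ≈ 35800 km

μ = GM = 6.674×10⁻¹¹ × 5.972×10²⁴ = 3.986×10¹⁴ m³/s².
A synchronous orbit has period T, so by Kepler's third law a = (μT²/4π²)^(1/3).
μT²/4π² = 3.986×10¹⁴ × (8.616×10⁴)² / 39.48 = 7.495×10²² m³.
a = 4.216×10⁷ m = 42162 km.
Altitude h = a − R = 42162 − 6371 = 35791 km.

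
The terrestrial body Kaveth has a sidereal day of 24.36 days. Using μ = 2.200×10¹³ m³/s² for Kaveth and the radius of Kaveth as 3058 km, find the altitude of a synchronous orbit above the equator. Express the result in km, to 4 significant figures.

h_sync ≈ 1.321×10⁵ km

T = 24.36 days = 2.105×10⁶ s.
A synchronous orbit has period T, so by Kepler's third law a = (μT²/4π²)^(1/3).
μT²/4π² = 2.200×10¹³ × (2.105×10⁶)² / 39.48 = 2.469×10²⁴ m³.
a = 1.351×10⁸ m = 1.3515×10⁵ km.
Altitude h = a − R = 1.3515×10⁵ − 3058 = 1.3209×10⁵ km.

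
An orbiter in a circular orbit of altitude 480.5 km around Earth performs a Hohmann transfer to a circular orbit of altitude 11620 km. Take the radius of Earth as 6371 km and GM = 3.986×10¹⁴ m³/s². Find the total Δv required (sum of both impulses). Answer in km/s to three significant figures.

r₁ = 6371 + 480.5 = 6851.5 km = 6.8515×10⁶ m.
r₂ = 6371 + 11620 = 17991 km = 1.7991×10⁷ m.
Transfer ellipse a_t = (r₁ + r₂)/2 = 1.242×10⁷ m.
At r₁: circular v_c1 = √(μ/r₁) = 7627 m/s; transfer-perigee v_p = √[μ(2/r₁ − 1/a_t)] = 9180 m/s.
Δv₁ = v_p − v_c1 = 1552 m/s.
At r₂: circular v_c2 = √(μ/r₂) = 4707 m/s; transfer-apogee v_a = √[μ(2/r₂ − 1/a_t)] = 3496 m/s.
Δv₂ = v_c2 − v_a = 1211 m/s.
Total Δv = Δv₁ + Δv₂ = 2763 m/s = 2.763 km/s.

Δv_total ≈ 2.76 km/s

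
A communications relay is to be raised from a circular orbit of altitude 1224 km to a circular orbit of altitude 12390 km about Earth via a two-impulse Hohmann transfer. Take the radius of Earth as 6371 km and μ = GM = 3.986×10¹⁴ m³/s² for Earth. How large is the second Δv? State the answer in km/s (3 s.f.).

r₁ = 6371 + 1224 = 7595.0 km = 7.5950×10⁶ m.
r₂ = 6371 + 12390 = 18761 km = 1.8761×10⁷ m.
Transfer ellipse a_t = (r₁ + r₂)/2 = 1.318×10⁷ m.
At r₁: circular v_c1 = √(μ/r₁) = 7244 m/s; transfer-perigee v_p = √[μ(2/r₁ − 1/a_t)] = 8644 m/s.
At r₂: circular v_c2 = √(μ/r₂) = 4609 m/s; transfer-apogee v_a = √[μ(2/r₂ − 1/a_t)] = 3499 m/s.
Δv₂ = v_c2 − v_a = 1110 m/s.
= 1.110 km/s.

Δv ≈ 1.11 km/s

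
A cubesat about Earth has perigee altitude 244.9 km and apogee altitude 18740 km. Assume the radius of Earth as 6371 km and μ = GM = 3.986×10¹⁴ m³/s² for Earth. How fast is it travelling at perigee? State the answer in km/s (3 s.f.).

v ≈ 9.77 km/s

r_p = 6371 + 244.9 = 6615.9 km = 6.6159×10⁶ m.
r_a = 6371 + 18740 = 25111 km = 2.5111×10⁷ m.
Semi-major axis a = (r_p + r_a)/2 = 15863 km = 1.586×10⁷ m.
Vis-viva: v² = μ(2/r − 1/a) = 3.986×10¹⁴ × (3.023×10⁻⁷ − 6.304×10⁻⁸) = 9.537×10⁷ m²/s².
v = 9766 m/s = 9.766 km/s.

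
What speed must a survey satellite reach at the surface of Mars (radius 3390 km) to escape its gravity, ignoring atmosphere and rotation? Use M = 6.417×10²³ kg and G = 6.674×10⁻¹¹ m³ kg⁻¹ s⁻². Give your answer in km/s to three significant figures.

v_esc ≈ 5.03 km/s

μ = GM = 6.674×10⁻¹¹ × 6.417×10²³ = 4.283×10¹³ m³/s².
r = R = 3.390×10⁶ m.
Escape speed v_esc = √(2μ/r) = √(2 × 4.283×10¹³ / 3.390×10⁶) = √(2.527×10⁷) = 5027 m/s.
= 5.027 km/s.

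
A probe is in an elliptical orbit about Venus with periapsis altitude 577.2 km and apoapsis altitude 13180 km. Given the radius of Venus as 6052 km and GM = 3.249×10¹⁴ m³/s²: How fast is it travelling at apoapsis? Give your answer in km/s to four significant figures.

r_p = 6052 + 577.2 = 6629.2 km = 6.6292×10⁶ m.
r_a = 6052 + 13180 = 19232 km = 1.9232×10⁷ m.
Semi-major axis a = (r_p + r_a)/2 = 12931 km = 1.293×10⁷ m.
Vis-viva: v² = μ(2/r − 1/a) = 3.249×10¹⁴ × (1.040×10⁻⁷ − 7.734×10⁻⁸) = 8.661×10⁶ m²/s².
v = 2943 m/s = 2.943 km/s.

v ≈ 2.943 km/s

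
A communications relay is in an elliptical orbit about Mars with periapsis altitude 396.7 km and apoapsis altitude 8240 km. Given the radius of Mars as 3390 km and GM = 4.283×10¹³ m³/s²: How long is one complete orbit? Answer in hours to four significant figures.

T ≈ 5.707 hours

r_p = 3390 + 396.7 = 3786.7 km = 3.7867×10⁶ m.
r_a = 3390 + 8240 = 11630 km = 1.1630×10⁷ m.
Semi-major axis a = (r_p + r_a)/2 = (3786.7 + 11630)/2 = 7708.4 km = 7.708×10⁶ m.
By Kepler's third law T = 2π√(a³/μ) = 2π × 3.270×10³ = 2.055×10⁴ s.
= 5.707 hours.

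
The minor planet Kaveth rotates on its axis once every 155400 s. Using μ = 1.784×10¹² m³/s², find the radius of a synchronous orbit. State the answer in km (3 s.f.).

A synchronous orbit has period T, so by Kepler's third law a = (μT²/4π²)^(1/3).
μT²/4π² = 1.784×10¹² × (1.554×10⁵)² / 39.48 = 1.091×10²¹ m³.
a = 1.030×10⁷ m = 10295 km.

r_sync ≈ 10300 km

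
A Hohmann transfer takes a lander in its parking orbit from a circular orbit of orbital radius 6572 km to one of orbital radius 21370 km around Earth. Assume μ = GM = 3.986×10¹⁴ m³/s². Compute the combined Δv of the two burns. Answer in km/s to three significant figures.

Δv_total ≈ 3.20 km/s

r₁ = 6572 km = 6.572×10⁶ m.
r₂ = 21370 km = 2.137×10⁷ m.
Transfer ellipse a_t = (r₁ + r₂)/2 = 1.397×10⁷ m.
At r₁: circular v_c1 = √(μ/r₁) = 7788 m/s; transfer-perigee v_p = √[μ(2/r₁ − 1/a_t)] = 9632 m/s.
Δv₁ = v_p − v_c1 = 1844 m/s.
At r₂: circular v_c2 = √(μ/r₂) = 4319 m/s; transfer-apogee v_a = √[μ(2/r₂ − 1/a_t)] = 2962 m/s.
Δv₂ = v_c2 − v_a = 1357 m/s.
Total Δv = Δv₁ + Δv₂ = 3201 m/s = 3.201 km/s.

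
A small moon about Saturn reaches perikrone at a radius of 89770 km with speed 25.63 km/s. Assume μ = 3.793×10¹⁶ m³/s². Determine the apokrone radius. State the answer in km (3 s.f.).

apokrone radius ≈ 3.13×10⁵ km

r_p = 8.977×10⁷ m.
Specific energy ε = v²/2 − μ/r = -9.408×10⁷ J/kg, so a = −μ/(2ε) = 2.016×10⁸ m.
The apsides satisfy r_p + r_a = 2a, so the apokrone radius is 2a − r_p = 3.134×10⁸ m = 3.1342×10⁵ km.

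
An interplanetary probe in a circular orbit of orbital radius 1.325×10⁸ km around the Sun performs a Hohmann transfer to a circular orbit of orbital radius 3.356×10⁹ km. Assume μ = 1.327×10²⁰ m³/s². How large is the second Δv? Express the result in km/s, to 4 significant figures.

Δv ≈ 4.555 km/s

r₁ = 1.325×10⁸ km = 1.325×10¹¹ m.
r₂ = 3.356×10⁹ km = 3.356×10¹² m.
Transfer ellipse a_t = (r₁ + r₂)/2 = 1.744×10¹² m.
At r₁: circular v_c1 = √(μ/r₁) = 31650 m/s; transfer-perihelion v_p = √[μ(2/r₁ − 1/a_t)] = 43900 m/s.
At r₂: circular v_c2 = √(μ/r₂) = 6288 m/s; transfer-aphelion v_a = √[μ(2/r₂ − 1/a_t)] = 1733 m/s.
Δv₂ = v_c2 − v_a = 4555 m/s.
= 4.555 km/s.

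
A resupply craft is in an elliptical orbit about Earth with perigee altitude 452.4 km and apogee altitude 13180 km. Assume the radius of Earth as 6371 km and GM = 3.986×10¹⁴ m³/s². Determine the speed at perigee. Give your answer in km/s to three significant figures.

r_p = 6371 + 452.4 = 6823.4 km = 6.8234×10⁶ m.
r_a = 6371 + 13180 = 19551 km = 1.9551×10⁷ m.
Semi-major axis a = (r_p + r_a)/2 = 13187 km = 1.319×10⁷ m.
Vis-viva: v² = μ(2/r − 1/a) = 3.986×10¹⁴ × (2.931×10⁻⁷ − 7.583×10⁻⁸) = 8.661×10⁷ m²/s².
v = 9306 m/s = 9.306 km/s.

v ≈ 9.31 km/s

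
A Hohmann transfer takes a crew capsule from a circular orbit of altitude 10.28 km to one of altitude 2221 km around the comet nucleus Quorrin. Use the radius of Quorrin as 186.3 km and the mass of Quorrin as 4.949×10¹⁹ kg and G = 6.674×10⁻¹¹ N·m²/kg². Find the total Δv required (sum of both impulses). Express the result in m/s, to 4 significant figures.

Δv_total ≈ 69.28 m/s

μ = GM = 6.674×10⁻¹¹ × 4.949×10¹⁹ = 3.303×10⁹ m³/s².
r₁ = 186.3 + 10.28 = 196.58 km = 1.9658×10⁵ m.
r₂ = 186.3 + 2221 = 2407.3 km = 2.4073×10⁶ m.
Transfer ellipse a_t = (r₁ + r₂)/2 = 1.302×10⁶ m.
At r₁: circular v_c1 = √(μ/r₁) = 129.6 m/s; transfer-periapsis v_p = √[μ(2/r₁ − 1/a_t)] = 176.3 m/s.
Δv₁ = v_p − v_c1 = 46.64 m/s.
At r₂: circular v_c2 = √(μ/r₂) = 37.04 m/s; transfer-apoapsis v_a = √[μ(2/r₂ − 1/a_t)] = 14.39 m/s.
Δv₂ = v_c2 − v_a = 22.65 m/s.
Total Δv = Δv₁ + Δv₂ = 69.28 m/s.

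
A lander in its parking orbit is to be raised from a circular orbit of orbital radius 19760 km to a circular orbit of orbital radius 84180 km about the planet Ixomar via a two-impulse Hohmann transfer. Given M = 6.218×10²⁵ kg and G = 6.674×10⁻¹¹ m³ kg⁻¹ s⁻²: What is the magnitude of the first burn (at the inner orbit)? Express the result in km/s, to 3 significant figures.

μ = GM = 6.674×10⁻¹¹ × 6.218×10²⁵ = 4.150×10¹⁵ m³/s².
r₁ = 19760 km = 1.976×10⁷ m.
r₂ = 84180 km = 8.418×10⁷ m.
Transfer ellipse a_t = (r₁ + r₂)/2 = 5.197×10⁷ m.
At r₁: circular v_c1 = √(μ/r₁) = 14490 m/s; transfer-periapsis v_p = √[μ(2/r₁ − 1/a_t)] = 18440 m/s.
Δv₁ = v_p − v_c1 = 3952 m/s.
= 3.952 km/s.

Δv ≈ 3.95 km/s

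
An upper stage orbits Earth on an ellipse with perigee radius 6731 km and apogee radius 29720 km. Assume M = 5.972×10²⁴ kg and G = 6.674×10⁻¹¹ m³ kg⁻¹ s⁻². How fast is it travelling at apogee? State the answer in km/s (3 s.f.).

μ = GM = 6.674×10⁻¹¹ × 5.972×10²⁴ = 3.986×10¹⁴ m³/s².
Semi-major axis a = (r_p + r_a)/2 = 18226 km = 1.823×10⁷ m.
Vis-viva: v² = μ(2/r − 1/a) = 3.986×10¹⁴ × (6.729×10⁻⁸ − 5.487×10⁻⁸) = 4.953×10⁶ m²/s².
v = 2226 m/s = 2.226 km/s.

v ≈ 2.23 km/s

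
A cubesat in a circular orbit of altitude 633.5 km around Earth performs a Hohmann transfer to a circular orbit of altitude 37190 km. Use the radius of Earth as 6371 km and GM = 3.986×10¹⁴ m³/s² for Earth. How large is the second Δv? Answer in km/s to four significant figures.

Δv ≈ 1.433 km/s

r₁ = 6371 + 633.5 = 7004.5 km = 7.0045×10⁶ m.
r₂ = 6371 + 37190 = 43561 km = 4.3561×10⁷ m.
Transfer ellipse a_t = (r₁ + r₂)/2 = 2.528×10⁷ m.
At r₁: circular v_c1 = √(μ/r₁) = 7544 m/s; transfer-perigee v_p = √[μ(2/r₁ − 1/a_t)] = 9902 m/s.
At r₂: circular v_c2 = √(μ/r₂) = 3025 m/s; transfer-apogee v_a = √[μ(2/r₂ − 1/a_t)] = 1592 m/s.
Δv₂ = v_c2 − v_a = 1433 m/s.
= 1.433 km/s.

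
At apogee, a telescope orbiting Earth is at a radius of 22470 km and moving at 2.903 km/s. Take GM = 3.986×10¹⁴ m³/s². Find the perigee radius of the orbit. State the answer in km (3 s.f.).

perigee radius ≈ 7000 km

r_a = 2.247×10⁷ m.
Specific energy ε = v²/2 − μ/r = -1.353×10⁷ J/kg, so a = −μ/(2ε) = 1.474×10⁷ m.
The apsides satisfy r_p + r_a = 2a, so the perigee radius is 2a − r_a = 7.000×10⁶ m = 7000.3 km.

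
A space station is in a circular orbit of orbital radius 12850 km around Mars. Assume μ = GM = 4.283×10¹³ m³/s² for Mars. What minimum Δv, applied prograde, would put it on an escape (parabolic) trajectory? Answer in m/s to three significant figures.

r = 12850 km = 1.285×10⁷ m.
Circular speed v_c = √(μ/r) = 1826 m/s.
Escape speed v_esc = √(2μ/r) = √2 × v_c = 2582 m/s.
Δv = v_esc − v_c = 756.2 m/s.

Δv ≈ 756 m/s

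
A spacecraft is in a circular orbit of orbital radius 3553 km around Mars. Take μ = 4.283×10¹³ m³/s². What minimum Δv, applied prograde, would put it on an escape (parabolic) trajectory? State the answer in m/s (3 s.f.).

r = 3553 km = 3.553×10⁶ m.
Circular speed v_c = √(μ/r) = 3472 m/s.
Escape speed v_esc = √(2μ/r) = √2 × v_c = 4910 m/s.
Δv = v_esc − v_c = 1438 m/s.

Δv ≈ 1440 m/s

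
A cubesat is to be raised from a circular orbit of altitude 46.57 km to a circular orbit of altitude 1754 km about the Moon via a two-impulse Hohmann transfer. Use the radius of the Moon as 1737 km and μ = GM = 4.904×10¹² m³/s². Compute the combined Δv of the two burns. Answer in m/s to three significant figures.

Δv_total ≈ 460 m/s

r₁ = 1737 + 46.57 = 1783.6 km = 1.7836×10⁶ m.
r₂ = 1737 + 1754 = 3491.0 km = 3.4910×10⁶ m.
Transfer ellipse a_t = (r₁ + r₂)/2 = 2.637×10⁶ m.
At r₁: circular v_c1 = √(μ/r₁) = 1658 m/s; transfer-perilune v_p = √[μ(2/r₁ − 1/a_t)] = 1908 m/s.
Δv₁ = v_p − v_c1 = 249.6 m/s.
At r₂: circular v_c2 = √(μ/r₂) = 1185 m/s; transfer-apolune v_a = √[μ(2/r₂ − 1/a_t)] = 974.7 m/s.
Δv₂ = v_c2 − v_a = 210.5 m/s.
Total Δv = Δv₁ + Δv₂ = 460.1 m/s.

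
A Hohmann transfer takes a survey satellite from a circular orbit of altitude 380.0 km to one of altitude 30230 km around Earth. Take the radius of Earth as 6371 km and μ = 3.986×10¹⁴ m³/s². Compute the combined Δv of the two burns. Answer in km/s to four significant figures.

r₁ = 6371 + 380.0 = 6751.0 km = 6.7510×10⁶ m.
r₂ = 6371 + 30230 = 36601 km = 3.6601×10⁷ m.
Transfer ellipse a_t = (r₁ + r₂)/2 = 2.168×10⁷ m.
At r₁: circular v_c1 = √(μ/r₁) = 7684 m/s; transfer-perigee v_p = √[μ(2/r₁ − 1/a_t)] = 9985 m/s.
Δv₁ = v_p − v_c1 = 2301 m/s.
At r₂: circular v_c2 = √(μ/r₂) = 3300 m/s; transfer-apogee v_a = √[μ(2/r₂ − 1/a_t)] = 1842 m/s.
Δv₂ = v_c2 − v_a = 1458 m/s.
Total Δv = Δv₁ + Δv₂ = 3759 m/s = 3.759 km/s.

Δv_total ≈ 3.759 km/s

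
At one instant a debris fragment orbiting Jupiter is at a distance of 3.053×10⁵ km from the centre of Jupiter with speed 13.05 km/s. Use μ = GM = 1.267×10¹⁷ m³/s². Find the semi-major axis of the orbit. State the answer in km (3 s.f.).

a ≈ 1.92×10⁵ km

r = 3.053×10⁸ m.
Specific orbital energy ε = v²/2 − μ/r = (13050)²/2 − 1.267×10¹⁷/3.053×10⁸ = -3.299×10⁸ J/kg.
Since ε = −μ/(2a), a = −μ/(2ε) = 1.921×10⁸ m = 1.9206×10⁵ km.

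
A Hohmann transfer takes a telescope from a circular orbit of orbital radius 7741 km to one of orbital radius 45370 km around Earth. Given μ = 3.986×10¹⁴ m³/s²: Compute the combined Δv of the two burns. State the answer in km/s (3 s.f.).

r₁ = 7741 km = 7.741×10⁶ m.
r₂ = 45370 km = 4.537×10⁷ m.
Transfer ellipse a_t = (r₁ + r₂)/2 = 2.656×10⁷ m.
At r₁: circular v_c1 = √(μ/r₁) = 7176 m/s; transfer-perigee v_p = √[μ(2/r₁ − 1/a_t)] = 9379 m/s.
Δv₁ = v_p − v_c1 = 2204 m/s.
At r₂: circular v_c2 = √(μ/r₂) = 2964 m/s; transfer-apogee v_a = √[μ(2/r₂ − 1/a_t)] = 1600 m/s.
Δv₂ = v_c2 − v_a = 1364 m/s.
Total Δv = Δv₁ + Δv₂ = 3567 m/s = 3.567 km/s.

Δv_total ≈ 3.57 km/s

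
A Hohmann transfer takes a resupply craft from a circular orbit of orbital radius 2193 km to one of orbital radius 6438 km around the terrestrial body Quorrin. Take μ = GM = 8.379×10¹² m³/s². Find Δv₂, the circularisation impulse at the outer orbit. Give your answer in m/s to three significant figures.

Δv ≈ 328 m/s

r₁ = 2193 km = 2.193×10⁶ m.
r₂ = 6438 km = 6.438×10⁶ m.
Transfer ellipse a_t = (r₁ + r₂)/2 = 4.316×10⁶ m.
At r₁: circular v_c1 = √(μ/r₁) = 1955 m/s; transfer-periapsis v_p = √[μ(2/r₁ − 1/a_t)] = 2387 m/s.
At r₂: circular v_c2 = √(μ/r₂) = 1141 m/s; transfer-apoapsis v_a = √[μ(2/r₂ − 1/a_t)] = 813.3 m/s.
Δv₂ = v_c2 − v_a = 327.6 m/s.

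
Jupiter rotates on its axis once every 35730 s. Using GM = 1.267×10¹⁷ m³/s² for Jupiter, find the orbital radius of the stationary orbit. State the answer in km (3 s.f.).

A synchronous orbit has period T, so by Kepler's third law a = (μT²/4π²)^(1/3).
μT²/4π² = 1.267×10¹⁷ × (3.573×10⁴)² / 39.48 = 4.097×10²⁴ m³.
a = 1.600×10⁸ m = 1.6002×10⁵ km.

r_sync ≈ 1.60×10⁵ km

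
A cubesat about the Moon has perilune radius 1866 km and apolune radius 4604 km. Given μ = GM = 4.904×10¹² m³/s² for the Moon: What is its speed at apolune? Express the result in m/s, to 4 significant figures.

Semi-major axis a = (r_p + r_a)/2 = 3235.0 km = 3.235×10⁶ m.
Vis-viva: v² = μ(2/r − 1/a) = 4.904×10¹² × (4.344×10⁻⁷ − 3.091×10⁻⁷) = 6.144×10⁵ m²/s².
v = 783.8 m/s.

v ≈ 783.8 m/s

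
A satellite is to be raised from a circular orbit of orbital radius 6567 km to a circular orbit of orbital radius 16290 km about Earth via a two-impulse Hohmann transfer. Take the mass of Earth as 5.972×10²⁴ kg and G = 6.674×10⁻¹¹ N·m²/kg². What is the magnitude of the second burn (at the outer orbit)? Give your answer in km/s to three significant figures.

μ = GM = 6.674×10⁻¹¹ × 5.972×10²⁴ = 3.986×10¹⁴ m³/s².
r₁ = 6567 km = 6.567×10⁶ m.
r₂ = 16290 km = 1.629×10⁷ m.
Transfer ellipse a_t = (r₁ + r₂)/2 = 1.143×10⁷ m.
At r₁: circular v_c1 = √(μ/r₁) = 7791 m/s; transfer-perigee v_p = √[μ(2/r₁ − 1/a_t)] = 9301 m/s.
At r₂: circular v_c2 = √(μ/r₂) = 4946 m/s; transfer-apogee v_a = √[μ(2/r₂ − 1/a_t)] = 3750 m/s.
Δv₂ = v_c2 − v_a = 1197 m/s.
= 1.197 km/s.

Δv ≈ 1.20 km/s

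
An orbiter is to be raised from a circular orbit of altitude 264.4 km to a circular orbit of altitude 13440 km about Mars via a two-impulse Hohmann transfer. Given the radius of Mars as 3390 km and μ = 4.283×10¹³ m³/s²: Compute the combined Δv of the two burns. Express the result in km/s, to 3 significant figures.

Δv_total ≈ 1.61 km/s

r₁ = 3390 + 264.4 = 3654.4 km = 3.6544×10⁶ m.
r₂ = 3390 + 13440 = 16830 km = 1.6830×10⁷ m.
Transfer ellipse a_t = (r₁ + r₂)/2 = 1.024×10⁷ m.
At r₁: circular v_c1 = √(μ/r₁) = 3423 m/s; transfer-periapsis v_p = √[μ(2/r₁ − 1/a_t)] = 4388 m/s.
Δv₁ = v_p − v_c1 = 965.0 m/s.
At r₂: circular v_c2 = √(μ/r₂) = 1595 m/s; transfer-apoapsis v_a = √[μ(2/r₂ − 1/a_t)] = 952.9 m/s.
Δv₂ = v_c2 − v_a = 642.4 m/s.
Total Δv = Δv₁ + Δv₂ = 1607 m/s = 1.607 km/s.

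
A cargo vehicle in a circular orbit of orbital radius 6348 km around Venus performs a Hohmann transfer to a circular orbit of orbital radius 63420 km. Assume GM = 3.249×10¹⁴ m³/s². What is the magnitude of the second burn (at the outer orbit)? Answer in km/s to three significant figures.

Δv ≈ 1.30 km/s

r₁ = 6348 km = 6.348×10⁶ m.
r₂ = 63420 km = 6.342×10⁷ m.
Transfer ellipse a_t = (r₁ + r₂)/2 = 3.488×10⁷ m.
At r₁: circular v_c1 = √(μ/r₁) = 7154 m/s; transfer-periapsis v_p = √[μ(2/r₁ − 1/a_t)] = 9646 m/s.
At r₂: circular v_c2 = √(μ/r₂) = 2263 m/s; transfer-apoapsis v_a = √[μ(2/r₂ − 1/a_t)] = 965.5 m/s.
Δv₂ = v_c2 − v_a = 1298 m/s.
= 1.298 km/s.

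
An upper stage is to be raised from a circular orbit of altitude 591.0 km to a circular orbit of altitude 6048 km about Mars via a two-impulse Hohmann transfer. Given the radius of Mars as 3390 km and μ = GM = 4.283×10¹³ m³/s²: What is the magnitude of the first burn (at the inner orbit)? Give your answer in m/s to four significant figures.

r₁ = 3390 + 591.0 = 3981.0 km = 3.9810×10⁶ m.
r₂ = 3390 + 6048 = 9438.0 km = 9.4380×10⁶ m.
Transfer ellipse a_t = (r₁ + r₂)/2 = 6.710×10⁶ m.
At r₁: circular v_c1 = √(μ/r₁) = 3280 m/s; transfer-periapsis v_p = √[μ(2/r₁ − 1/a_t)] = 3890 m/s.
Δv₁ = v_p − v_c1 = 610.2 m/s.

Δv ≈ 610.2 m/s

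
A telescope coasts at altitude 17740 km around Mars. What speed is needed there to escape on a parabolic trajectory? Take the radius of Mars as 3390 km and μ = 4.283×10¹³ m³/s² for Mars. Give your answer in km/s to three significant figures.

r = 3390 + 17740 = 21130 km = 2.1130×10⁷ m.
Escape speed v_esc = √(2μ/r) = √(2 × 4.283×10¹³ / 2.113×10⁷) = √(4.054×10⁶) = 2013 m/s.
= 2.013 km/s.

v_esc ≈ 2.01 km/s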